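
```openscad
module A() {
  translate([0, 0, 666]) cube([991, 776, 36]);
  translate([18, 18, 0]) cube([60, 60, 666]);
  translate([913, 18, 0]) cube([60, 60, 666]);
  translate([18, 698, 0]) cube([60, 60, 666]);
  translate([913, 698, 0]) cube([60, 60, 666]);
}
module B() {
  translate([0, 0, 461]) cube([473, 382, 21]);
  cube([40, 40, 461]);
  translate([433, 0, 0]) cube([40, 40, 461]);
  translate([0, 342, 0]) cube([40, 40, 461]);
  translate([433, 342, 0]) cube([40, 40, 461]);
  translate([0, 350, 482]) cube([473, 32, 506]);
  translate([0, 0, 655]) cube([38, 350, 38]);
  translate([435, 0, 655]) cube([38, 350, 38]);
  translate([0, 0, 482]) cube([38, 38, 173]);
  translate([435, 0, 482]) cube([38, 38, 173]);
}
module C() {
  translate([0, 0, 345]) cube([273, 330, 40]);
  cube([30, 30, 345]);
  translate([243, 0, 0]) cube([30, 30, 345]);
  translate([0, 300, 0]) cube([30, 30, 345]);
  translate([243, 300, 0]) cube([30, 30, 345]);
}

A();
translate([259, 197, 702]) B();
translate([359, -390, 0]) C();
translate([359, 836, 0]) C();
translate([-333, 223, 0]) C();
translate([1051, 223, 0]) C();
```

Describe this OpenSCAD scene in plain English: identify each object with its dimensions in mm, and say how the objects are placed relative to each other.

A is a table with a 991×776 mm rectangular top, 36 mm thick, top surface at z = 702 mm, supported by four 60×60 mm square legs, each inset 18 mm from the nearest pair of top edges, running from the floor.

B is a chair. The seat is a 473×382×21 mm slab with its top at z = 482 mm, on four 40×40 mm corner legs (flush with the seat edges, standing on z = 0). A flat backrest 32 mm thick, 506 mm tall, spans the full seat width and rises from the seat top along its +y edge, rear face flush with the rear of the seat. Two armrests of 38×38 mm section run along each side from the seat's front edge to the front of the backrest, top faces 211 mm above the seat top and outer faces flush with the seat's x-edges; a 38×38 mm post under the front of each armrest stands on the seat at the front corner.

C is a four-legged stool. The seat is 273×330 mm, 40 mm thick, top at z = 385 mm. It stands on four square legs, each 30×30 mm in cross-section, from z = 0 to the seat underside, each flush with a corner of the seat.

The chair is on top of the table, centred. Four stools sit around the table at the −y, +y, −x, +x sides.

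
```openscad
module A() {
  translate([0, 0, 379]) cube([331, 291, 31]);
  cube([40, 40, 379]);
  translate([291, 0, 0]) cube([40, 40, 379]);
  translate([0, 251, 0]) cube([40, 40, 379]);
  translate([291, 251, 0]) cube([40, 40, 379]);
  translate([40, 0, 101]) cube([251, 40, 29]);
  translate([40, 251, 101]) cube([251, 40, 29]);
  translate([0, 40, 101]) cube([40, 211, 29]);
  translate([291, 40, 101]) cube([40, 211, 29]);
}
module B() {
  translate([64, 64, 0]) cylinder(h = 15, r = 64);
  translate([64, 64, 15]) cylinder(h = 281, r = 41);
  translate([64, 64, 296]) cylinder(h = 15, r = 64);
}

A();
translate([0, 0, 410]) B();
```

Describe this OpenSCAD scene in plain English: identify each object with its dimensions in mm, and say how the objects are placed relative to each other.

A is a four-legged stool. The seat is 331×291 mm, 31 mm thick, top at z = 410 mm. It stands on four square legs, each 40×40 mm in cross-section, from z = 0 to the seat underside, each flush with a corner of the seat. Four stretchers, 40 mm wide and 29 mm tall, connect adjacent legs with their undersides at z = 101 mm, each running between the inner faces of the legs it joins and aligned with the legs' outer faces on the other axis.

B is a spool: two coaxial disc flanges of radius 64 mm and thickness 15 mm, joined by a core cylinder of radius 41 mm and height 281 mm. The lower flange rests on z = 0 and the three cylinders share a vertical axis.

The spool is on top of the stool.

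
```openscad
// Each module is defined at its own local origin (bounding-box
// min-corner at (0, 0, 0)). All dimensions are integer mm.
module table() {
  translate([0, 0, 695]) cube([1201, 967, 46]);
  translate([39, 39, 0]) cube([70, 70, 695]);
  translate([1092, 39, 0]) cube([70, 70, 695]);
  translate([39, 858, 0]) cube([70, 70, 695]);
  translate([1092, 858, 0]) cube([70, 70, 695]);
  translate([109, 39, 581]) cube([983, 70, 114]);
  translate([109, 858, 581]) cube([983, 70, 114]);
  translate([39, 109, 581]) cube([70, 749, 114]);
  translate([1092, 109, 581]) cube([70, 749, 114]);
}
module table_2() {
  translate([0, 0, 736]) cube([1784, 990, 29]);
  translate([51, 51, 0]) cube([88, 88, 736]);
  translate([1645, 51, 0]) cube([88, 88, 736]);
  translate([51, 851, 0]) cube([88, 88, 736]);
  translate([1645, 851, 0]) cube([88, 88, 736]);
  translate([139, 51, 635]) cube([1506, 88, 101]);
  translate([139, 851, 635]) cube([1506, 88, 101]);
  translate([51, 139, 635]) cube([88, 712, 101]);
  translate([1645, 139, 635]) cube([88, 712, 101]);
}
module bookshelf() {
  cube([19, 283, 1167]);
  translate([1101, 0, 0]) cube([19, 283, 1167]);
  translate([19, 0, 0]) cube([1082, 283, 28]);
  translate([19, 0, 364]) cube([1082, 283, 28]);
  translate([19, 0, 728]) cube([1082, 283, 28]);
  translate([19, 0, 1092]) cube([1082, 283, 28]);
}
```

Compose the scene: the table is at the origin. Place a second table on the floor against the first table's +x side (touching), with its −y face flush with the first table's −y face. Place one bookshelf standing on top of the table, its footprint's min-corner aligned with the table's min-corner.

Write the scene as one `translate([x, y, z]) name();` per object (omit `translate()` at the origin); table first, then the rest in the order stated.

table();
translate([1201, 0, 0]) table_2();
translate([0, 0, 741]) bookshelf();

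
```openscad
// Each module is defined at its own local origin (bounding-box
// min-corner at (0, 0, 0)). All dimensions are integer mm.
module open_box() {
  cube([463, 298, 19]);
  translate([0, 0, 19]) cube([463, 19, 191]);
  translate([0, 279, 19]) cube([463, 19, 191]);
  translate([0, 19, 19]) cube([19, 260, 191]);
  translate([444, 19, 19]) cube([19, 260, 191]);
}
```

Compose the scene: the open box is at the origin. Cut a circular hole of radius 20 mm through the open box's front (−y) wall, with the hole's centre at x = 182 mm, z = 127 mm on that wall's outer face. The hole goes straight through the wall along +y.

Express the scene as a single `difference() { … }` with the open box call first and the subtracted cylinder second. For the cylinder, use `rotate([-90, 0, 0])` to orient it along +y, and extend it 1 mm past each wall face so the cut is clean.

difference() {
  open_box();
  translate([182, -1, 127]) rotate([-90, 0, 0]) cylinder(h = 21, r = 20);
}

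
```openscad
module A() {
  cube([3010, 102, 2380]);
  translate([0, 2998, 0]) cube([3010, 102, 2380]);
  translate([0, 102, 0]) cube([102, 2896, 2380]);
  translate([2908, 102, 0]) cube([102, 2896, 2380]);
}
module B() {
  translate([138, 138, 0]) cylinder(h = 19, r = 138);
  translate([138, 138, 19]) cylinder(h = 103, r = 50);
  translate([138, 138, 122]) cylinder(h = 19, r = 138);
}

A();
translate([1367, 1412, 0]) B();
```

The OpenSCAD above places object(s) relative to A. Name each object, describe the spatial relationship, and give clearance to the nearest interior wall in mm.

A is a house frame. B is a spool. The spool sits inside the house frame, centred. The clearance to the nearest interior wall is 1265 mm.

Clearances: x = 1265, y = 1310; minimum 1265 mm.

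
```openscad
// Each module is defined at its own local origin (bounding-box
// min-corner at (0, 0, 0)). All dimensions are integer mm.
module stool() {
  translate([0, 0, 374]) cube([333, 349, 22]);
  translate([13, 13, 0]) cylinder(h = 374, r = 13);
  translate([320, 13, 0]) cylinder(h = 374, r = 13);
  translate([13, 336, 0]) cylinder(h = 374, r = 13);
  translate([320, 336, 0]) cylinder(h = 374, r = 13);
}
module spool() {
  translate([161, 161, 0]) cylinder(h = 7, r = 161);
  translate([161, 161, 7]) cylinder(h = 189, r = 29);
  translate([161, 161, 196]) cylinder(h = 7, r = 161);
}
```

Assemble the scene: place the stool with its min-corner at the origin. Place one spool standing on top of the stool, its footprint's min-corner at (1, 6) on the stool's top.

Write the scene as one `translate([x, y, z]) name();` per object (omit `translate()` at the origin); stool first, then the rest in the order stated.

stool();
translate([1, 6, 396]) spool();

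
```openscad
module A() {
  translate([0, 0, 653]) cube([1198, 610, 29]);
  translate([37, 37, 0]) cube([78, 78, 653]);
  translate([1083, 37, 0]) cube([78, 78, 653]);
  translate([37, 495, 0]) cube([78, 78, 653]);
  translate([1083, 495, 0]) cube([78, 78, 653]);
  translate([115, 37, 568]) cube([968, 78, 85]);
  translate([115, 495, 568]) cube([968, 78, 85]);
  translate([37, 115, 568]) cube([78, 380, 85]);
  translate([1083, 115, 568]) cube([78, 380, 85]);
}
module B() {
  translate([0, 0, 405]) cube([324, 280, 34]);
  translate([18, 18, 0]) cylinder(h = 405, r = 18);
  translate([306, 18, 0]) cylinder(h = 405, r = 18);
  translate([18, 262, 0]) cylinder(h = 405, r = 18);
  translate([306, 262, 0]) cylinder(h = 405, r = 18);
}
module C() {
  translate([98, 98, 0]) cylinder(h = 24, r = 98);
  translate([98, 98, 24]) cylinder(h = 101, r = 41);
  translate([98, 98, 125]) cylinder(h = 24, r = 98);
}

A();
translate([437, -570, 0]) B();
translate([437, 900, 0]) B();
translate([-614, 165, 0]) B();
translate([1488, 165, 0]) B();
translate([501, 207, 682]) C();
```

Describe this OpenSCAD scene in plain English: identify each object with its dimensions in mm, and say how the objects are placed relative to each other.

A is a table with a 1198×610 mm rectangular top, 29 mm thick, top surface at z = 682 mm, supported by four 78×78 mm square legs, each inset 37 mm from the nearest pair of top edges, running from the floor. Four apron rails, 78 mm thick and 85 mm tall, run between adjacent legs with their top edges flush with the underside of the top and their outer faces flush with the legs' outer faces.

B is a four-legged stool. The seat is 324×280 mm, 34 mm thick, top at z = 439 mm. It stands on four round legs, each 36 mm in diameter, from z = 0 to the seat underside, each leg's axis is inset half a diameter from the nearest pair of seat edges (so the leg's bounding box is flush with the corner).

C is a spool: two coaxial disc flanges of radius 98 mm and thickness 24 mm, joined by a core cylinder of radius 41 mm and height 101 mm. The lower flange rests on z = 0 and the three cylinders share a vertical axis.

Four stools sit around the table at the −y, +y, −x, +x sides. The spool is on top of the table, centred.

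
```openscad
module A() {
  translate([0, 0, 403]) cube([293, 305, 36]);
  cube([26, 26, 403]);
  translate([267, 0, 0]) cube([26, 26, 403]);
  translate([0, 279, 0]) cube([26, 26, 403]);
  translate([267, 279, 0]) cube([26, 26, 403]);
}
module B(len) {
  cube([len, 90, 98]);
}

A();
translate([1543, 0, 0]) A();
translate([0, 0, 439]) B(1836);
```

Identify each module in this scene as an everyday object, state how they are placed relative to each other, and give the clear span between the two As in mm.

A is a stool. B is a beam. A beam spans the tops of two stools. The clear span between the two stools is 1250 mm.

Second stool starts at x = 1543; first ends at x = 293; clear span = 1543 − 293 = 1250 mm.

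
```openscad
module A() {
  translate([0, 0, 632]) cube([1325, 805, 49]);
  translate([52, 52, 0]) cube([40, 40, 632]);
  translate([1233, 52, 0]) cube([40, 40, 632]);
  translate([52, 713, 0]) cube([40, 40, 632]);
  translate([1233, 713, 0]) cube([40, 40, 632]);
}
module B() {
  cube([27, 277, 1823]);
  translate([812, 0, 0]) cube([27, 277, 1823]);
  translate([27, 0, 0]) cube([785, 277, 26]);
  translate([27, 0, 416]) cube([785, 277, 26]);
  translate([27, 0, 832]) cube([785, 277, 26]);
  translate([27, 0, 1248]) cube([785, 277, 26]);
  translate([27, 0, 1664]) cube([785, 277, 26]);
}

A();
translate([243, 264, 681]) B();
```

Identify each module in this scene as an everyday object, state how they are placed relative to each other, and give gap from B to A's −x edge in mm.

A is a table. B is a bookshelf. The bookshelf is on top of the table, centred. The gap from the bookshelf to the table's −x edge is 243 mm.

The bookshelf's min-x is at 243; the table's min-x is 0; gap = 243 mm.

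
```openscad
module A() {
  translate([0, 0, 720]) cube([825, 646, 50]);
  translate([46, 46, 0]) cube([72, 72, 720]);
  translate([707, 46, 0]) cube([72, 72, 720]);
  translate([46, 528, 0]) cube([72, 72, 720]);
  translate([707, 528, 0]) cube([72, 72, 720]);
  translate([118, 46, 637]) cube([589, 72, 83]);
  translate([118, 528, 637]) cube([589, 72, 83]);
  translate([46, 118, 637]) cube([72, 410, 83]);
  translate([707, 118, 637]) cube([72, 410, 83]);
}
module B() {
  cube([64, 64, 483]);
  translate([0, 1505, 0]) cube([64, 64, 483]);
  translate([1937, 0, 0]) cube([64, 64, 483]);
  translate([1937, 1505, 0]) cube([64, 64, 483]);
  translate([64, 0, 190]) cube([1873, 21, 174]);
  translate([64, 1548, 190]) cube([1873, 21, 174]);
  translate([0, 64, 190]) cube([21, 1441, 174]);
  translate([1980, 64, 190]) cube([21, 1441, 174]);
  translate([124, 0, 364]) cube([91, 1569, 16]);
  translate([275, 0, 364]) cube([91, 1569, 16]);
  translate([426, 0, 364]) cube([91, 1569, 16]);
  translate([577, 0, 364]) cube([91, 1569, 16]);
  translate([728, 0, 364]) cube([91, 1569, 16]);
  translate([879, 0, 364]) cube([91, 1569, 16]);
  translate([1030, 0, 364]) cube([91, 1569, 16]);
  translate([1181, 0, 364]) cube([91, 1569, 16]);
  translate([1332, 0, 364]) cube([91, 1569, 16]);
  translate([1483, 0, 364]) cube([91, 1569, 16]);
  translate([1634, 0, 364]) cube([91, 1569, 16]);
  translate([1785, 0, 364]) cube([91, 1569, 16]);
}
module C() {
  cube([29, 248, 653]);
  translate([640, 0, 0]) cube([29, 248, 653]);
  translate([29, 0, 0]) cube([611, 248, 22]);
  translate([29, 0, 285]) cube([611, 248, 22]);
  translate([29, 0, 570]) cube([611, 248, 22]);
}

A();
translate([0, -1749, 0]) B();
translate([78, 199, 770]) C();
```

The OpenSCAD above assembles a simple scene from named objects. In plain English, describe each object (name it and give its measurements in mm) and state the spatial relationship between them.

A is a rectangular dining table. The top is 825×646×50 mm with its upper surface at z = 770 mm. It stands on four 72×72 mm square legs, each inset 46 mm from the nearest pair of top edges, running from the floor to the underside of the top. Four apron rails, 72 mm thick and 83 mm tall, run between adjacent legs with their top edges flush with the underside of the top and their outer faces flush with the legs' outer faces.

B is a bed frame 2001 mm long (x) by 1569 mm wide (y). Four 64×64 mm corner posts, 483 mm tall, at the corners of the footprint. Four rails of 21 mm thickness and 174 mm height run between adjacent posts with their undersides at z = 190 mm, their outer faces flush with the outside of the frame (the two x-running rails run between the posts' inner faces; the two y-running rails run between the posts' inner faces). 12 slats, each 91 mm wide (x) and 16 mm thick, lie across the top of the two x-running rails, running the full 1569 mm width of the frame in y; the slats are evenly spaced along x between the inner faces of the end posts with equal gaps (rounded down to the nearest mm) at the −x end and between each pair — any rounding remainder accumulates at the +x end.

C is an open bookshelf. Two side panels, each 29 mm thick, 248 mm deep and 653 mm tall, stand 669 mm apart (outside-to-outside). Between them sit 3 shelves, each 22 mm thick and 248 mm deep, spanning the full gap between the sides. The bottom shelf rests on the floor (its underside at z = 0) and the clear gap between one shelf's top and the next shelf's underside is 263 mm.

The bed frame is on the floor beside the table on its −y side. The bookshelf is on top of the table, centred.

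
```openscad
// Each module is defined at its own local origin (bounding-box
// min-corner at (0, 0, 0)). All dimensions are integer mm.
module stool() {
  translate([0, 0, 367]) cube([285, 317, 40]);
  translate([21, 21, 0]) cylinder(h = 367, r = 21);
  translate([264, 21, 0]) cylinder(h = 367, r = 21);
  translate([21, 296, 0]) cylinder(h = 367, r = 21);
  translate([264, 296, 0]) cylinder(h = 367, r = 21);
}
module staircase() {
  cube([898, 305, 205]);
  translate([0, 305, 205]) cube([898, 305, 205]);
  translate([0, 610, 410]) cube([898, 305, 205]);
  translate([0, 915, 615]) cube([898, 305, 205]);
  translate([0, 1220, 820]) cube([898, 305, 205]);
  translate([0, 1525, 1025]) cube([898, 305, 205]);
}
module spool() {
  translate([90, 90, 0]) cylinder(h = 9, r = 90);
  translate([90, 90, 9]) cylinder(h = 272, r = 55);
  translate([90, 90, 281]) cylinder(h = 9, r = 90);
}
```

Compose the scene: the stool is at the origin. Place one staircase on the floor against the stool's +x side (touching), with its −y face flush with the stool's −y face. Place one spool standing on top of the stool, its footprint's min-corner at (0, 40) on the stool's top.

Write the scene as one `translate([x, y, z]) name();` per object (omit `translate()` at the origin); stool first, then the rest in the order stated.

stool();
translate([285, 0, 0]) staircase();
translate([0, 40, 407]) spool();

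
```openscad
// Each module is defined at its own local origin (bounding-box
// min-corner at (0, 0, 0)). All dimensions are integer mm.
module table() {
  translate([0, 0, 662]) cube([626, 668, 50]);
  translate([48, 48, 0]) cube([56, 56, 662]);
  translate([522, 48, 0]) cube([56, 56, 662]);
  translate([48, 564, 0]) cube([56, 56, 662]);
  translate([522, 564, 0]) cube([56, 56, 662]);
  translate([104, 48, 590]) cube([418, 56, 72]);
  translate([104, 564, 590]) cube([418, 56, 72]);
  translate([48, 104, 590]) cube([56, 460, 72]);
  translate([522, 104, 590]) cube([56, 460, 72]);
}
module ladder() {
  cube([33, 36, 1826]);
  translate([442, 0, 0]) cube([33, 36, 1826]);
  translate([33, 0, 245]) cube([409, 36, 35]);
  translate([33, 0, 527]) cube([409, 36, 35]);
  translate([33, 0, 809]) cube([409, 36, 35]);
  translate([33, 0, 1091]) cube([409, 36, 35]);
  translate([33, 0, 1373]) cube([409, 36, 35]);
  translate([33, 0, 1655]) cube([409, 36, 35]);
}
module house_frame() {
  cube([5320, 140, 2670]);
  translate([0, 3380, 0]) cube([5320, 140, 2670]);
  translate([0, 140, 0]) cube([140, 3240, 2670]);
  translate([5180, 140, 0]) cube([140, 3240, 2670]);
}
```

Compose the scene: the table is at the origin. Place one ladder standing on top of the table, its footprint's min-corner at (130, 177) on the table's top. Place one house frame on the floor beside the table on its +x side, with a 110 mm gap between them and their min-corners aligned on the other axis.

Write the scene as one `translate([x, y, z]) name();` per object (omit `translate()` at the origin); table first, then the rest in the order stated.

table();
translate([130, 177, 712]) ladder();
translate([736, 0, 0]) house_frame();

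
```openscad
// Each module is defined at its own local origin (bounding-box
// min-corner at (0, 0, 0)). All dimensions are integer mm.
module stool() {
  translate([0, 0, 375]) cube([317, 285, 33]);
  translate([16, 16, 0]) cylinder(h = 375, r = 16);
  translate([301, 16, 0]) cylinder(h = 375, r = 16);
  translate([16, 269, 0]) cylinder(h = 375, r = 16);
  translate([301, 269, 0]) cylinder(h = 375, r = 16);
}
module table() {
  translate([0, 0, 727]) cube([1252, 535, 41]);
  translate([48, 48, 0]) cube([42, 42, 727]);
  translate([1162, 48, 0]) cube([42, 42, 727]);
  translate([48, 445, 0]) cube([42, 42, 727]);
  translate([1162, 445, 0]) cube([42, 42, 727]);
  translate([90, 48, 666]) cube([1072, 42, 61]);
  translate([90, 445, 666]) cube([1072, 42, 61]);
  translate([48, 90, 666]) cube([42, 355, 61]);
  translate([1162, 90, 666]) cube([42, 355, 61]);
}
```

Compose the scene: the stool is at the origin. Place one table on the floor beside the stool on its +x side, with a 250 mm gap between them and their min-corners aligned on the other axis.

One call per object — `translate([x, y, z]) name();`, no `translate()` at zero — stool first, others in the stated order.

stool();
translate([567, 0, 0]) table();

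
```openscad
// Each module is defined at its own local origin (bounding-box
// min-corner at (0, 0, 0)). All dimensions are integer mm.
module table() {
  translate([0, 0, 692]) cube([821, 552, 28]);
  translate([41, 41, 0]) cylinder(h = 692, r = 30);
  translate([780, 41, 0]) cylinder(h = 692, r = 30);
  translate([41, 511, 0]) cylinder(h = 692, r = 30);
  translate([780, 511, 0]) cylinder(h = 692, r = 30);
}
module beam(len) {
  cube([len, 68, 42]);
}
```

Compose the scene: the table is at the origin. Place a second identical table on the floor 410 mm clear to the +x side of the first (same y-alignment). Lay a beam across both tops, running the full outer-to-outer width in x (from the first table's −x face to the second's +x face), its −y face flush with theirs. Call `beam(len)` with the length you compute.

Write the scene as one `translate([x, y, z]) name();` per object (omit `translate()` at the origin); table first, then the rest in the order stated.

table();
translate([1231, 0, 0]) table();
translate([0, 0, 720]) beam(2052);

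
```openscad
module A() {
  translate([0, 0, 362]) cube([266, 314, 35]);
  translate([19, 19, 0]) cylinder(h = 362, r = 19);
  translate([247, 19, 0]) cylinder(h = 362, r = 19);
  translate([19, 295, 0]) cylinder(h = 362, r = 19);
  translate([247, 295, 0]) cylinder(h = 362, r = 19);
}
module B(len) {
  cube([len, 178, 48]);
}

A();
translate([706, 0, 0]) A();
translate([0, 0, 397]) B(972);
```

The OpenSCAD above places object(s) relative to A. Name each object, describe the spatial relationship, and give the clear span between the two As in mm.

A is a stool. B is a beam. A beam spans the tops of two stools. The clear span between the two stools is 440 mm.

Second stool starts at x = 706; first ends at x = 266; clear span = 706 − 266 = 440 mm.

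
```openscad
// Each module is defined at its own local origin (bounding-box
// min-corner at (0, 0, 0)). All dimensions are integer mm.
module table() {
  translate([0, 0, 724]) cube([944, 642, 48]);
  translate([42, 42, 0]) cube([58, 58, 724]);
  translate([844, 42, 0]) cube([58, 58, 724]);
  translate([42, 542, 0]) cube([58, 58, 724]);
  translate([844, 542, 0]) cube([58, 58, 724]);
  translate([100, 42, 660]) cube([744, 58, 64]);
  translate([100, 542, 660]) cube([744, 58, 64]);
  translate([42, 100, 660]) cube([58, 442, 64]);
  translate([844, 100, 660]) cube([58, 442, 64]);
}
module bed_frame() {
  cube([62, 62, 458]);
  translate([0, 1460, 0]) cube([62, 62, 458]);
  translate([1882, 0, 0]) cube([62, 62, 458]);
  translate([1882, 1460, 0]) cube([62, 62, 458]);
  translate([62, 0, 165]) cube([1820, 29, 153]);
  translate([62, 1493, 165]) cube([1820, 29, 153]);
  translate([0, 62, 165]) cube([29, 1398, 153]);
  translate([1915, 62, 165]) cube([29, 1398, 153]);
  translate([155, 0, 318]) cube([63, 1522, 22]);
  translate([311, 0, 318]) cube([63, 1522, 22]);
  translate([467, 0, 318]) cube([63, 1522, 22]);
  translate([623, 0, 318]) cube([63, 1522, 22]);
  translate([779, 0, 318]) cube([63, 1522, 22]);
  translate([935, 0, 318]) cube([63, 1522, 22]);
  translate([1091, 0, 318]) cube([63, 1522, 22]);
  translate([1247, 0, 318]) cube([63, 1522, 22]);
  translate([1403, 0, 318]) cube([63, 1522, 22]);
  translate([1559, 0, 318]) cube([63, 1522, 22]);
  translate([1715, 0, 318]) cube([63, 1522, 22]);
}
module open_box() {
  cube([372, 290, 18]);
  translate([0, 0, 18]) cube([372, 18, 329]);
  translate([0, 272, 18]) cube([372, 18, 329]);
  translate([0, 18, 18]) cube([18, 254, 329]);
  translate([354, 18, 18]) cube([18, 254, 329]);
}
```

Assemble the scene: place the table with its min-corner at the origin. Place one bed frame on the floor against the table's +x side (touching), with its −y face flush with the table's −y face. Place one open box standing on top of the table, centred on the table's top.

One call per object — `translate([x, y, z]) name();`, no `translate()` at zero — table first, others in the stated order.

table();
translate([944, 0, 0]) bed_frame();
translate([286, 176, 772]) open_box();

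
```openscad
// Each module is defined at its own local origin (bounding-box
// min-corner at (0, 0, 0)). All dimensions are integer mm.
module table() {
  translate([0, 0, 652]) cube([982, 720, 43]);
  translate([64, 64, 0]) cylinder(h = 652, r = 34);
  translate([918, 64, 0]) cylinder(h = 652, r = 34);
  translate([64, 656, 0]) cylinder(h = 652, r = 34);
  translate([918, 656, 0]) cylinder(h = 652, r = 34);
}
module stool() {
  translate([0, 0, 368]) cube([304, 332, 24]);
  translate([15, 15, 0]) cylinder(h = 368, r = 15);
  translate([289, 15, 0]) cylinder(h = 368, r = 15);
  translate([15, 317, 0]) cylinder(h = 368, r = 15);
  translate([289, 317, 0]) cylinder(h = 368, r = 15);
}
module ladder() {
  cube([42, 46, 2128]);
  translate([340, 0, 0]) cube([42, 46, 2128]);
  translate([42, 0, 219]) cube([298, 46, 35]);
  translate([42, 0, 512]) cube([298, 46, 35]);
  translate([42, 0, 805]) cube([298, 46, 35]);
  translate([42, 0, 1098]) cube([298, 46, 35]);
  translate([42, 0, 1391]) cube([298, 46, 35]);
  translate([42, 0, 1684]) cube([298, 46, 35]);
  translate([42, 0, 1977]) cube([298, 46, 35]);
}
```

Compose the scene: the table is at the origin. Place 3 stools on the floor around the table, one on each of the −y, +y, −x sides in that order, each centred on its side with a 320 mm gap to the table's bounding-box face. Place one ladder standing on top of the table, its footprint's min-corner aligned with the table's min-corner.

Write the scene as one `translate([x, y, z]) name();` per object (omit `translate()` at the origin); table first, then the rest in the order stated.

table();
translate([339, -652, 0]) stool();
translate([339, 1040, 0]) stool();
translate([-624, 194, 0]) stool();
translate([0, 0, 695]) ladder();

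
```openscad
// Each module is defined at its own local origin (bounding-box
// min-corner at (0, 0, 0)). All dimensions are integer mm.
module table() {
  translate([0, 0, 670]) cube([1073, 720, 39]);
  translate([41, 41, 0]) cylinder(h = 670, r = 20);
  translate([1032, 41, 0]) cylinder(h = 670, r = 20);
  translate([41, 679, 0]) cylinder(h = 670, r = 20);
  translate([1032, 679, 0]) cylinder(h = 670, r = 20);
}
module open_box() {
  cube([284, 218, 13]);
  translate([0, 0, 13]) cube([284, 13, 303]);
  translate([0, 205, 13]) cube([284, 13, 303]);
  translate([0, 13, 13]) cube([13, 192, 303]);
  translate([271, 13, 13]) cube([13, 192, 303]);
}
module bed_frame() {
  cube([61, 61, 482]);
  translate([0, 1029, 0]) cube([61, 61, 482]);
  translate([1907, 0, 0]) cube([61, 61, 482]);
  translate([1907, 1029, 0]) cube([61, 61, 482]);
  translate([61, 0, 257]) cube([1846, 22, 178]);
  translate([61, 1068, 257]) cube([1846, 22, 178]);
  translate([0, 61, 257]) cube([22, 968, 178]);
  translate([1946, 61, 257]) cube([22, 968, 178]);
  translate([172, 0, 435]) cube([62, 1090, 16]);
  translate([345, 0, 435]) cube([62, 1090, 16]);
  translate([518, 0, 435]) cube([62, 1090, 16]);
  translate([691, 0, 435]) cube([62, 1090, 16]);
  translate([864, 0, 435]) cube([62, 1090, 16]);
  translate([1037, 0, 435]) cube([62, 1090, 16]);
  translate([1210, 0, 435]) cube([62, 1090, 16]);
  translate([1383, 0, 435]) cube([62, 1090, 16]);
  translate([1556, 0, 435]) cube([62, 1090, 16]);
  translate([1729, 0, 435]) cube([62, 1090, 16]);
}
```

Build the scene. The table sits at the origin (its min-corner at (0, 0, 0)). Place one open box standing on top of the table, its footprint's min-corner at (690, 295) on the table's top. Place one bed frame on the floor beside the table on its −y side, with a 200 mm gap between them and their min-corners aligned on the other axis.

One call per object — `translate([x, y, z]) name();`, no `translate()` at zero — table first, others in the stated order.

table();
translate([690, 295, 709]) open_box();
translate([0, -1290, 0]) bed_frame();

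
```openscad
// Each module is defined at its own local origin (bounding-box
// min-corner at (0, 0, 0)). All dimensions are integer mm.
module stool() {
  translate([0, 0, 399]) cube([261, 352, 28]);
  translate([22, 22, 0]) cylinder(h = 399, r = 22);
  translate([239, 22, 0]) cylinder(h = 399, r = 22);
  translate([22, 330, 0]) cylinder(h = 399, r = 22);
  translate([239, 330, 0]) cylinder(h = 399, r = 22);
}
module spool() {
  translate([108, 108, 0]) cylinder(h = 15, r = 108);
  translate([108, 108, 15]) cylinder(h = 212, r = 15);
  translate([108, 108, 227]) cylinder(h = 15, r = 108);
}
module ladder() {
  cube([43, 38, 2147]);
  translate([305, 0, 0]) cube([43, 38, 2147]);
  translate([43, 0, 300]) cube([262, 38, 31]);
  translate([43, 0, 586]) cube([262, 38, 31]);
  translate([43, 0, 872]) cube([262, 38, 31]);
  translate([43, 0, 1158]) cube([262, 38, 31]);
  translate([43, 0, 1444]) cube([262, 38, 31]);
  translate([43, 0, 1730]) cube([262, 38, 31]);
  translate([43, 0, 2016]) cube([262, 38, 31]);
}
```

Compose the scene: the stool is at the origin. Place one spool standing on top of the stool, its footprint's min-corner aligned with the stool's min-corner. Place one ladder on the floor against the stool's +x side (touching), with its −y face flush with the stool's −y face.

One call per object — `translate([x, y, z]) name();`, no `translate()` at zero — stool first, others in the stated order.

stool();
translate([0, 0, 427]) spool();
translate([261, 0, 0]) ladder();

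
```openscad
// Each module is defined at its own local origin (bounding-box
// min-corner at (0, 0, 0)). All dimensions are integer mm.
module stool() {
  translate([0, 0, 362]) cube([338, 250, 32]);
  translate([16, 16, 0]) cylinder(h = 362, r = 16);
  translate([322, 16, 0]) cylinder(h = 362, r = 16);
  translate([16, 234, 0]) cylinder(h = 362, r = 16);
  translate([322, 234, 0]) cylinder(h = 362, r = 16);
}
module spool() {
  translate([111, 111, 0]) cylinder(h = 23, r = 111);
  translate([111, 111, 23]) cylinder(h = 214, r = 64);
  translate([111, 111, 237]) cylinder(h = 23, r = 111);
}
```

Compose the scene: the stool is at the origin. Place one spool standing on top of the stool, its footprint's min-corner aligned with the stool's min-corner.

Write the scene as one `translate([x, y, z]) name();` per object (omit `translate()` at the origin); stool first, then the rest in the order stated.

stool();
translate([0, 0, 394]) spool();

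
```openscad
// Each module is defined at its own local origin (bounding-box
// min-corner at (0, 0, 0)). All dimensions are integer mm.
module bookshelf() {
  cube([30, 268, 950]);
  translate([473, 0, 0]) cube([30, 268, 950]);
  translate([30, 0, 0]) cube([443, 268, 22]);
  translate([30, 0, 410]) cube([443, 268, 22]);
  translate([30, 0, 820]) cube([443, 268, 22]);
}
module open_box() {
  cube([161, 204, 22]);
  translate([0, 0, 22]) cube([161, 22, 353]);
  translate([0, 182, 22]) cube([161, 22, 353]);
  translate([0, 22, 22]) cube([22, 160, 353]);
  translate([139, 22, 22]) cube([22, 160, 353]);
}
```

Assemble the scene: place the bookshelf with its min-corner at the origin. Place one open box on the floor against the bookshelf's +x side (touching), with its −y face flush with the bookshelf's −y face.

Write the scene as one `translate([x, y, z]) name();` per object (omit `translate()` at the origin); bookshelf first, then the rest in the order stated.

bookshelf();
translate([503, 0, 0]) open_box();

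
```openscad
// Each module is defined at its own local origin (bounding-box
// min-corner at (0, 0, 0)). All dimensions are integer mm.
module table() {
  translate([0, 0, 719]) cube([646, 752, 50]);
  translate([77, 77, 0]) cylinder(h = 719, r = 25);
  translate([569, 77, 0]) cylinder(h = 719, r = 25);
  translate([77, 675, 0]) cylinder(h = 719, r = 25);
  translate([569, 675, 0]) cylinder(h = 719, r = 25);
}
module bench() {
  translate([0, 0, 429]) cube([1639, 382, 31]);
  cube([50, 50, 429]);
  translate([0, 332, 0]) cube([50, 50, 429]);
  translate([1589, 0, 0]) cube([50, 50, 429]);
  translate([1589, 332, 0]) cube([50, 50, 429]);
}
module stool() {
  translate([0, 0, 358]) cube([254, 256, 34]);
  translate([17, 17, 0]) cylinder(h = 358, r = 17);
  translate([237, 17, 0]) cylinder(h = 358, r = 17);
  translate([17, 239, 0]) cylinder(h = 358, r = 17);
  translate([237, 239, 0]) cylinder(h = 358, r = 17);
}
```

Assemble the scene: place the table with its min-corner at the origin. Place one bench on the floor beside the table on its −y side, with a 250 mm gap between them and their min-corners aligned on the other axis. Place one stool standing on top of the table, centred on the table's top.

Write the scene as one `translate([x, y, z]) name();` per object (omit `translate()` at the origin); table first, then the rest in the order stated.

table();
translate([0, -632, 0]) bench();
translate([196, 248, 769]) stool();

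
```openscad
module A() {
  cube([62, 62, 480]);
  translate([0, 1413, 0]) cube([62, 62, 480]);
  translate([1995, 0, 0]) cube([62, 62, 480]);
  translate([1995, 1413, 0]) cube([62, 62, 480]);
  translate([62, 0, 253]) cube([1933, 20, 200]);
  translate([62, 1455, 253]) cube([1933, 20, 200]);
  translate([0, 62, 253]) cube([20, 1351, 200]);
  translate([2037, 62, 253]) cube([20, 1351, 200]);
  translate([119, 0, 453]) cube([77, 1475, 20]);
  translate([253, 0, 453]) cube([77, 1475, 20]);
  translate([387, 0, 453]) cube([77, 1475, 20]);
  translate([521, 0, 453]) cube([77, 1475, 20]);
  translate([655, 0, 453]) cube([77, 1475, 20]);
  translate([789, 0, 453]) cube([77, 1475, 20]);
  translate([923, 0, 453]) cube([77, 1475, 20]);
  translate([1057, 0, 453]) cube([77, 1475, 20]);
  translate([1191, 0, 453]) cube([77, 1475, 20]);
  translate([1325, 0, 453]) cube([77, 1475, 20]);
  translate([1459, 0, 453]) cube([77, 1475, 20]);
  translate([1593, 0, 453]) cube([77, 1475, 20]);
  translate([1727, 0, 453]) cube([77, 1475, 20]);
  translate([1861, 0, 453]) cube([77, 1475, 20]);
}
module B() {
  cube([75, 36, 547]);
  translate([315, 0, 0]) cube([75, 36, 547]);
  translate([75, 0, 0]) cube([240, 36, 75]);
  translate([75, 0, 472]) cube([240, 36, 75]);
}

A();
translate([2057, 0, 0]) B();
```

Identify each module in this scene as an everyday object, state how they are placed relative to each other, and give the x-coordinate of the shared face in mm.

The bed frame's +x face and the picture frame's −x face are both at x = 2057 mm.

A is a bed frame. B is a picture frame. The picture frame is against the bed frame's +x side, with their −y faces flush. The x-coordinate of the shared face is 2057 mm.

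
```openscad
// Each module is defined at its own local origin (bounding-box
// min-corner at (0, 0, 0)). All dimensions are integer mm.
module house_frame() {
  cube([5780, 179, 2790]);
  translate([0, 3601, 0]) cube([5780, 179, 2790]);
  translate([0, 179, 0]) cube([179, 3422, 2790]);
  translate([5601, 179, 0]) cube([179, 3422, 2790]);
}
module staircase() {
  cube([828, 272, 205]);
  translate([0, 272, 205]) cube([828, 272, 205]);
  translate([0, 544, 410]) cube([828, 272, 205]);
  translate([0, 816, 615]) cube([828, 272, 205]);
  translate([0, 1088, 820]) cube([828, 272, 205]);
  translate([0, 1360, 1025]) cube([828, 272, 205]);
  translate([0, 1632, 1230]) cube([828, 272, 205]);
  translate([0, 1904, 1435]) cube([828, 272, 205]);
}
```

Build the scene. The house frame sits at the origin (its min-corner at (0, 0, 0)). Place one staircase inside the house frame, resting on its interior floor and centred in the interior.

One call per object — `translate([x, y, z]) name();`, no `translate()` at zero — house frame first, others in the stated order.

house_frame();
translate([2476, 802, 0]) staircase();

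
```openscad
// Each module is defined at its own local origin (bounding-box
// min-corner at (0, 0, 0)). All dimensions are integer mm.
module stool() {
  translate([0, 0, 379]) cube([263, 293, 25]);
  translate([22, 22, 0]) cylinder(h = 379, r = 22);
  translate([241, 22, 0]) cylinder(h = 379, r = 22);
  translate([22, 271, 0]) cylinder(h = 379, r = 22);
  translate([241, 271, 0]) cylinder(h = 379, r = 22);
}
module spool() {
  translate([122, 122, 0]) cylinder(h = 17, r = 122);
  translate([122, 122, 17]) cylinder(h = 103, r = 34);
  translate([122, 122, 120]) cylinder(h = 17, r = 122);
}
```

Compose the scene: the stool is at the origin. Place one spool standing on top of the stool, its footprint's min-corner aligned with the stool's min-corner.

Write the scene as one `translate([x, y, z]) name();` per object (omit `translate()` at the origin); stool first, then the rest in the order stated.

stool();
translate([0, 0, 404]) spool();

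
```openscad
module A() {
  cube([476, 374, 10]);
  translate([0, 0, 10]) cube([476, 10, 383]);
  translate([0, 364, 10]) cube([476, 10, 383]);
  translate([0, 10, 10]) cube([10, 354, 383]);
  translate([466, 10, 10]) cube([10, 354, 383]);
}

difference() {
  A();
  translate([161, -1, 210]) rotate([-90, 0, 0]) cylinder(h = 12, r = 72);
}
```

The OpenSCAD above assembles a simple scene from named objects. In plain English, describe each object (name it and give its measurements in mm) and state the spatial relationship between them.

A is an open-topped rectangular box: outside dimensions 476×374×393 mm, with a uniform wall and base thickness of 10 mm. The base is a full 476×374 slab on the floor; four walls sit on top of the base. The front and back walls (the −y and +y sides) span the full width; the two side walls fit between them.

The open box has a circular hole of radius 72 mm through its front wall, centred at (x = 161, z = 210).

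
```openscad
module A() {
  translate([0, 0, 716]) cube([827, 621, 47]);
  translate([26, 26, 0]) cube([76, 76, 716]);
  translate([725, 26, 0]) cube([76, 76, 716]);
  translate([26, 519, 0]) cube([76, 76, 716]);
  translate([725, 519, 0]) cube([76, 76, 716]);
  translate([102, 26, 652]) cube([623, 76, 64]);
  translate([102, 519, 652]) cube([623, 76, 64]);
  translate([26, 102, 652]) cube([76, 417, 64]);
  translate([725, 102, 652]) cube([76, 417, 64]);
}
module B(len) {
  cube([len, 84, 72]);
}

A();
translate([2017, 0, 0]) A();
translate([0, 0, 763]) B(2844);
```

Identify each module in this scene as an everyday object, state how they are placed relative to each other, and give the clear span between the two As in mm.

Second table starts at x = 2017; first ends at x = 827; clear span = 2017 − 827 = 1190 mm.

A is a table. B is a beam. A beam spans the tops of two tables. The clear span between the two tables is 1190 mm.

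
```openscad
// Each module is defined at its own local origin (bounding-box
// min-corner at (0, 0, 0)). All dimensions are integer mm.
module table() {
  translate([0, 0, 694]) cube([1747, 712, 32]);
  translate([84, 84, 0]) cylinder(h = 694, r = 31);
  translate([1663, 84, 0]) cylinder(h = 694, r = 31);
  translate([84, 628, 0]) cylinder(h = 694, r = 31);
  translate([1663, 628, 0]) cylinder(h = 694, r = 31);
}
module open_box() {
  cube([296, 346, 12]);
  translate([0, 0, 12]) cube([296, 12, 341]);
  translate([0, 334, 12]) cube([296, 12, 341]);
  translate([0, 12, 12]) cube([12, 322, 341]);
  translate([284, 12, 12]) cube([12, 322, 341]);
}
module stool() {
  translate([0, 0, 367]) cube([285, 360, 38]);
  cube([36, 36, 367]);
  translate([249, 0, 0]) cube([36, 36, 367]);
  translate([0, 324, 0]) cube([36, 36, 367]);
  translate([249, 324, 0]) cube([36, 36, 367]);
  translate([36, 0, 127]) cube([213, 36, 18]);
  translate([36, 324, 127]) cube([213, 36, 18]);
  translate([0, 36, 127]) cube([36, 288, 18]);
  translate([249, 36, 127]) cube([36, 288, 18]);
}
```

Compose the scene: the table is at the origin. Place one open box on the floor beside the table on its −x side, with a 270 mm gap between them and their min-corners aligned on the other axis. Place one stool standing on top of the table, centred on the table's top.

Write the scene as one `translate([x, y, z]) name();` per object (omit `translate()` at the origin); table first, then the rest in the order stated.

table();
translate([-566, 0, 0]) open_box();
translate([731, 176, 726]) stool();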